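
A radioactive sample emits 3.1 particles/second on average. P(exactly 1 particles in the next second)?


Poisson(λ=3.1): P(X=1) = e^(-λ)×λ^k/k!
= e^(-3.1) × 3.1^1 / 1!
≈ 0.04504920239 × 3.1 / 1 ≈ 0.139653

P(X=1) ≈ 0.139653 ≈ 13.97%


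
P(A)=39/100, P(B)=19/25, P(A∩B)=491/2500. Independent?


P(A)×P(B) = 741/2500
P(A∩B) = 491/2500
Not equal → NOT independent

No, not independent


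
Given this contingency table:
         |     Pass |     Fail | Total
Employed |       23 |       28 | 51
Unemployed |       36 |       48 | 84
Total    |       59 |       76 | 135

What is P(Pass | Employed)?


P(Pass | Employed) = 23/(23+28) = 23/51

P(Pass|Employed) = 23/51 ≈ 45.10%


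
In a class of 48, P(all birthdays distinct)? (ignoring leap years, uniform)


P(all different) = Π(365-i)/365 for i=0..47
= (365/365)×(364/365)×...×(318/365)
= 0.039402

P ≈ 0.0394 ≈ 3.94%


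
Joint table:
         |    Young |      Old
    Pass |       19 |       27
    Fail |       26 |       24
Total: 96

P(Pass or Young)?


P(Pass∨Young) = P(Pass) + P(Young) - P(Pass∧Young)
= (46 + 45 - 19)/96 = 72/96 = 3/4

P = 3/4 ≈ 75.00%


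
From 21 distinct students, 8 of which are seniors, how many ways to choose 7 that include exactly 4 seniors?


Choose 4 of the 8 seniors and 3 of the other 13 students:
C(8,4)×C(13,3) = 70×286 = 20020

20020


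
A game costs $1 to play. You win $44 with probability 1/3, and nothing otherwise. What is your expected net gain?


E[gain] = (44-1)×1/3 + (-1)×2/3
= 43/3 - 2/3 = 41/3

Expected net gain = $41/3 ≈ $13.67


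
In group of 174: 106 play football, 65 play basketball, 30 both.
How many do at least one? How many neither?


|A∪B| = 106+65-30 = 141
Neither = 174-141 = 33

At least one: 141; Neither: 33


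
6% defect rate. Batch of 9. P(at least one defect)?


P(all good) = (47/50)^9 = 1119130473102767/1953125000000000
P(≥1 defect) = 833994526897233/1953125000000000

P = 833994526897233/1953125000000000 ≈ 42.70%


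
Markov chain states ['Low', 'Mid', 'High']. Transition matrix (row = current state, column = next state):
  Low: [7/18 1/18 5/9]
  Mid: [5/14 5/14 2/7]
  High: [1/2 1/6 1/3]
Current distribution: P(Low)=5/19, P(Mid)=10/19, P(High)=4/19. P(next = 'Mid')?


P(next=Mid) = Σᵢ P(now=i)×P(i→Mid)
= 5/19×1/18 + 10/19×5/14 + 4/19×1/6
= 5/342 + 25/133 + 2/57 = 569/2394

P = 569/2394 ≈ 0.2377


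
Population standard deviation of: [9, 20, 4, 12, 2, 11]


Mean = 58/6 = 29/3
  (9-29/3)²=4/9
  (20-29/3)²=961/9
  (4-29/3)²=289/9
  (12-29/3)²=49/9
  (2-29/3)²=529/9
  (11-29/3)²=16/9
Σ(x-μ)² = 616/3
σ² = (616/3)/6 = 308/9

σ = √(308/9) ≈ 5.8500


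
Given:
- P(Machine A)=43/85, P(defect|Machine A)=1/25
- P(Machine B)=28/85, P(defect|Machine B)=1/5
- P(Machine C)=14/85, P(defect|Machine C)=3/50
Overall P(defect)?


P(B) = Σ P(B|Aᵢ)×P(Aᵢ)
  1/25×43/85 = 43/2125
  1/5×28/85 = 28/425
  3/50×14/85 = 21/2125
Sum = 12/125

P(defect) = 12/125 ≈ 9.60%


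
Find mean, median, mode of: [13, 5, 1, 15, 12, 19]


Sorted: [1, 5, 12, 13, 15, 19]
Mean = 65/6
Median = 25/2
Freq: {13: 1, 5: 1, 1: 1, 15: 1, 12: 1, 19: 1}
Mode: No mode

Mean=65/6, Median=25/2, Mode=No mode


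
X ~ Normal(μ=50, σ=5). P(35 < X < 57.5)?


z₁=(35-50)/5=-3.0, z₂=(57.5-50)/5=1.5
P = Φ(1.5) - Φ(-3.0) = 0.933193 - 0.001350 = 0.931843 ≈ 0.9318

P(35 < X < 57.5) ≈ 0.9318


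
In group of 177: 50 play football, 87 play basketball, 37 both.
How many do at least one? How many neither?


|A∪B| = 50+87-37 = 100
Neither = 177-100 = 77

At least one: 100; Neither: 77


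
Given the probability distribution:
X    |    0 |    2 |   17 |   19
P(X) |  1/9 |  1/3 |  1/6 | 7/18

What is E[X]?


E[X] = Σ x·P(X=x)
= (0)×(1/9) + (2)×(1/3) + (17)×(1/6) + (19)×(7/18)
= 98/9

E[X] = 98/9


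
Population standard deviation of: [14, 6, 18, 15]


Mean = 53/4
  (14-53/4)²=9/16
  (6-53/4)²=841/16
  (18-53/4)²=361/16
  (15-53/4)²=49/16
Σ(x-μ)² = 315/4
σ² = (315/4)/4 = 315/16

σ = √(315/16) ≈ 4.4371


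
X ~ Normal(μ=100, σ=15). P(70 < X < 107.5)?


z₁=(70-100)/15=-2.0, z₂=(107.5-100)/15=0.5
P = Φ(0.5) - Φ(-2.0) = 0.691462 - 0.022750 = 0.668712 ≈ 0.6687

P(70 < X < 107.5) ≈ 0.6687


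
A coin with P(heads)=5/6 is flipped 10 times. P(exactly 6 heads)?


Binomial: P(X=6) = C(10,6)×p^6×(1-p)^4
= 210 × 15625/46656 × 1/1296 = 546875/10077696

P(X=6) = 546875/10077696 ≈ 5.43%


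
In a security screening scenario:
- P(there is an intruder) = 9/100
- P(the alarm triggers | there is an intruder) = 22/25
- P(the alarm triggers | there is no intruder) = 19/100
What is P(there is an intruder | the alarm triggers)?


Using Bayes' theorem:
P(A|B) = P(B|A)·P(A) / P(B)

P(the alarm triggers) = 22/25 × 9/100 + 19/100 × 91/100
= 99/1250 + 1729/10000 = 2521/10000

P(there is an intruder|the alarm triggers) = (99/1250) / (2521/10000) = 792/2521

P(there is an intruder|the alarm triggers) = 792/2521 ≈ 31.42%


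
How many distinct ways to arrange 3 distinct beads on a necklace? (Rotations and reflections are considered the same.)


Free circular arrangements: rotations and reflections both identified.
(n-1)!/2 = 2!/2 = 2/2 = 1

1


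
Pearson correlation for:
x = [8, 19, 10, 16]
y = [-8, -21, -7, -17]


n=4, Σx=53, Σy=-53, Σxy=-805, Σx²=781, Σy²=843
r = (4×(-805) - 53×(-53))/√((4×781 - 53²)(4×843 - (-53)²))
= -411/√(315×563) = -411/√177345 ≈ -411/421.1235 ≈ -0.9760

r ≈ -0.9760


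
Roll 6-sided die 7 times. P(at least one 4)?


P(no 4)^7 = (5/6)^7 = 78125/279936
P(≥1) = 1 - 78125/279936 = 201811/279936

P = 201811/279936 ≈ 72.09%


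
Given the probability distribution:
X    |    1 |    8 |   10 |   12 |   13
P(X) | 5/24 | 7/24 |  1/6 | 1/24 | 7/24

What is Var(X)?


E[X] = 17/2
E[X²] = 545/6
Var(X) = E[X²] - (E[X])² = 545/6 - 289/4 = 223/12

Var(X) = 223/12 ≈ 18.5833


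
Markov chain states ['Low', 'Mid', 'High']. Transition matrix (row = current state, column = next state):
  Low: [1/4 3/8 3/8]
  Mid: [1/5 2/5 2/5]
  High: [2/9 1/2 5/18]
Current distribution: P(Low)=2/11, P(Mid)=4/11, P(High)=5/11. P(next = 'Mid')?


P(next=Mid) = Σᵢ P(now=i)×P(i→Mid)
= 2/11×3/8 + 4/11×2/5 + 5/11×1/2
= 3/44 + 8/55 + 5/22 = 97/220

P = 97/220 ≈ 0.4409


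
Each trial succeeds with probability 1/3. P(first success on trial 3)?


Geometric: P(X=3) = (1-p)^(k-1)×p = (2/3)^2×1/3 = 4/27

P(X=3) = 4/27 ≈ 14.81%


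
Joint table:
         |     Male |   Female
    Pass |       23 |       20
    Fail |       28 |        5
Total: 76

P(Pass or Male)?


P(Pass∨Male) = P(Pass) + P(Male) - P(Pass∧Male)
= (43 + 51 - 23)/76 = 71/76

P = 71/76 ≈ 93.42%


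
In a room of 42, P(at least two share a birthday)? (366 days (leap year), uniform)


P(all different) = Π(366-i)/366 for i=0..41
= 0.086572
P(match) = 1 - 0.086572 = 0.913428

P ≈ 0.9134 ≈ 91.34%


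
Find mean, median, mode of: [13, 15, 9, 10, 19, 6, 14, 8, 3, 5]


Sorted: [3, 5, 6, 8, 9, 10, 13, 14, 15, 19]
Mean = 102/10 = 51/5
Median = 19/2
Freq: {13: 1, 15: 1, 9: 1, 10: 1, 19: 1, 6: 1, 14: 1, 8: 1, 3: 1, 5: 1}
Mode: No mode

Mean=51/5, Median=19/2, Mode=No mode


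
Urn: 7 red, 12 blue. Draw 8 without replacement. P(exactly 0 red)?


Hypergeometric: C(7,0)×C(12,8)/C(19,8)
= 1×495/75582 = 55/8398

P(X=0) = 55/8398 ≈ 0.65%


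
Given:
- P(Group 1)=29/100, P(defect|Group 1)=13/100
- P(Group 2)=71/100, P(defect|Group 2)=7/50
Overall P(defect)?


P(B) = Σ P(B|Aᵢ)×P(Aᵢ)
  13/100×29/100 = 377/10000
  7/50×71/100 = 497/5000
Sum = 1371/10000

P(defect) = 1371/10000 ≈ 13.71%


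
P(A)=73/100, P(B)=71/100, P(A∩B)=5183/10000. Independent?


P(A)×P(B) = 5183/10000
P(A∩B) = 5183/10000
Equal ✓ → Independent

Yes, independent


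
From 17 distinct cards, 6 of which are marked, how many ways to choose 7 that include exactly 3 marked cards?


Choose 3 of the 6 marked cards and 4 of the other 11 cards:
C(6,3)×C(11,4) = 20×330 = 6600

6600


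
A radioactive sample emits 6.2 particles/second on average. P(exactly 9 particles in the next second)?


Poisson(λ=6.2): P(X=9) = e^(-λ)×λ^k/k!
= e^(-6.2) × 6.2^9 / 9!
≈ 0.002029430636 × 13537086.5463 / 362880 ≈ 0.075707

P(X=9) ≈ 0.075707 ≈ 7.57%


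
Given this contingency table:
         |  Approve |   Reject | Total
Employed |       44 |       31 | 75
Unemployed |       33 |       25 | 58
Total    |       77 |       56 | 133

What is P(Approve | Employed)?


P(Approve | Employed) = 44/(44+31) = 44/75

P(Approve|Employed) = 44/75 ≈ 58.67%


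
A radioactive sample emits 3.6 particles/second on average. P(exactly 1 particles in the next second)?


Poisson(λ=3.6): P(X=1) = e^(-λ)×λ^k/k!
= e^(-3.6) × 3.6^1 / 1!
≈ 0.02732372245 × 3.6 / 1 ≈ 0.098365

P(X=1) ≈ 0.098365 ≈ 9.84%


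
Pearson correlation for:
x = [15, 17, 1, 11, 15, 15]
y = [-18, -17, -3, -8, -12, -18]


n=6, Σx=74, Σy=-76, Σxy=-1100, Σx²=1086, Σy²=1154
r = (6×(-1100) - 74×(-76))/√((6×1086 - 74²)(6×1154 - (-76)²))
= -976/√(1040×1148) = -976/√1193920 ≈ -976/1092.6665 ≈ -0.8932

r ≈ -0.8932


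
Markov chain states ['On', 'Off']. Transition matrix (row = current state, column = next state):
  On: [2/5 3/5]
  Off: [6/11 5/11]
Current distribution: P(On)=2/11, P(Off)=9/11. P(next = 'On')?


P(next=On) = Σᵢ P(now=i)×P(i→On)
= 2/11×2/5 + 9/11×6/11
= 4/55 + 54/121 = 314/605

P = 314/605 ≈ 0.5190


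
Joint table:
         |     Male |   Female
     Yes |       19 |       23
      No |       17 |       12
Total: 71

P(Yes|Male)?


P(Yes|Male) = 19/(19+17) = 19/36

P = 19/36 ≈ 52.78%


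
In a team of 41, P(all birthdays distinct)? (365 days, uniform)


P(all different) = Π(365-i)/365 for i=0..40
= (365/365)×(364/365)×...×(325/365)
= 0.096848

P ≈ 0.0968 ≈ 9.68%


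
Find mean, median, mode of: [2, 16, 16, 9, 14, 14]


Sorted: [2, 9, 14, 14, 16, 16]
Mean = 71/6
Median = 14
Freq: {2: 1, 16: 2, 9: 1, 14: 2}
Mode: [14, 16]

Mean=71/6, Median=14, Mode=[14, 16]


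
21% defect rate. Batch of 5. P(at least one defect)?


P(all good) = (79/100)^5 = 3077056399/10000000000
P(≥1 defect) = 6922943601/10000000000

P = 6922943601/10000000000 ≈ 69.23%


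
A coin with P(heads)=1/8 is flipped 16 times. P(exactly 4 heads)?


Binomial: P(X=4) = C(16,4)×p^4×(1-p)^12
= 1820 × 1/4096 × 13841287201/68719476736 = 6297785676455/70368744177664

P(X=4) = 6297785676455/70368744177664 ≈ 8.95%


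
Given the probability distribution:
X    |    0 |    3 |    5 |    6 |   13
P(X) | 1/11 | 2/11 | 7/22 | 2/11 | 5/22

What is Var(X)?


E[X] = 68/11
E[X²] = 600/11
Var(X) = E[X²] - (E[X])² = 600/11 - 4624/121 = 1976/121

Var(X) = 1976/121 ≈ 16.3306


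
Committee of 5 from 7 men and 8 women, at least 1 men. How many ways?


Count by #men:
  1M,4W: C(7,1)×C(8,4)=490
  2M,3W: C(7,2)×C(8,3)=1176
  3M,2W: C(7,3)×C(8,2)=980
  4M,1W: C(7,4)×C(8,1)=280
  5M,0W: C(7,5)×C(8,0)=21
Total = 2947

2947


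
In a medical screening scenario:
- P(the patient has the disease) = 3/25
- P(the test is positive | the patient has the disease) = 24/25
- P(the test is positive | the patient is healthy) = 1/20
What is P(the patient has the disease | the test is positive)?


Using Bayes' theorem:
P(A|B) = P(B|A)·P(A) / P(B)

P(the test is positive) = 24/25 × 3/25 + 1/20 × 22/25
= 72/625 + 11/250 = 199/1250

P(the patient has the disease|the test is positive) = (72/625) / (199/1250) = 144/199

P(the patient has the disease|the test is positive) = 144/199 ≈ 72.36%


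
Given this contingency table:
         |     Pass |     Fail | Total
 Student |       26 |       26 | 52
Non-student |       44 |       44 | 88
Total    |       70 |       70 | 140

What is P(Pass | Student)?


P(Pass | Student) = 26/(26+26) = 26/52 = 1/2

P(Pass|Student) = 1/2 ≈ 50.00%


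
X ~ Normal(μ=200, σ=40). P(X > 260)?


z = (260-200)/40 = 1.5
P(X > 260) = 1 - P(Z ≤ 1.5) = 1 - 0.9332 = 0.0668

P(X > 260) ≈ 0.0668


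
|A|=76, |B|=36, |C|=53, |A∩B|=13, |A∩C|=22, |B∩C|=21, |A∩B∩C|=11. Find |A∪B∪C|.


|A∪B∪C| = 76+36+53-13-22-21+11 = 120

|A∪B∪C| = 120


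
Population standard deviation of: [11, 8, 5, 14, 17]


Mean = 55/5 = 11
  (11-11)²=0
  (8-11)²=9
  (5-11)²=36
  (14-11)²=9
  (17-11)²=36
Σ(x-μ)² = 90
σ² = 90/5 = 18

σ = √(18) ≈ 4.2426


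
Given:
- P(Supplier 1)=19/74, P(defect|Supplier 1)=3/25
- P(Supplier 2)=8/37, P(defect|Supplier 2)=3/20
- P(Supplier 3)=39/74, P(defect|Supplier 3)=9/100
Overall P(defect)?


P(B) = Σ P(B|Aᵢ)×P(Aᵢ)
  3/25×19/74 = 57/1850
  3/20×8/37 = 6/185
  9/100×39/74 = 351/7400
Sum = 819/7400

P(defect) = 819/7400 ≈ 11.07%


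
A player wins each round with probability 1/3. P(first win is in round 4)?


Geometric: P(X=4) = (1-p)^(k-1)×p = (2/3)^3×1/3 = 8/81

P(X=4) = 8/81 ≈ 9.88%


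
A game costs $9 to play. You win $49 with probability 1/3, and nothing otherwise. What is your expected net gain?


E[gain] = (49-9)×1/3 + (-9)×2/3
= 40/3 - 6 = 22/3

Expected net gain = $22/3 ≈ $7.33


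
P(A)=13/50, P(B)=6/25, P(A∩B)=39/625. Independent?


P(A)×P(B) = 39/625
P(A∩B) = 39/625
Equal ✓ → Independent

Yes, independent


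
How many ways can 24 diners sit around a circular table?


Circular arrangements of 24 distinct objects: fix one position to break rotational symmetry.
(n-1)! = 23! = 25852016738884976640000

25852016738884976640000


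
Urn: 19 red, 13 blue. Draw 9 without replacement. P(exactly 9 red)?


Hypergeometric: C(19,9)×C(13,0)/C(32,9)
= 92378×1/28048800 = 3553/1078800

P(X=9) = 3553/1078800 ≈ 0.33%


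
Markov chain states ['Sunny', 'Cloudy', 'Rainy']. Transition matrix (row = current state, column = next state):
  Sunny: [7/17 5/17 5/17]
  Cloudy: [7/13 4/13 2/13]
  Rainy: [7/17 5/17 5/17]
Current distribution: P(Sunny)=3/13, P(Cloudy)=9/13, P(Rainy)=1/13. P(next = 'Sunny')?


P(next=Sunny) = Σᵢ P(now=i)×P(i→Sunny)
= 3/13×7/17 + 9/13×7/13 + 1/13×7/17
= 21/221 + 63/169 + 7/221 = 1435/2873

P = 1435/2873 ≈ 0.4995


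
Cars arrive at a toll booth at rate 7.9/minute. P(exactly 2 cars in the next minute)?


Poisson(λ=7.9): P(X=2) = e^(-λ)×λ^k/k!
= e^(-7.9) × 7.9^2 / 2!
≈ 0.0003707435405 × 62.41 / 2 ≈ 0.011569

P(X=2) ≈ 0.011569 ≈ 1.16%


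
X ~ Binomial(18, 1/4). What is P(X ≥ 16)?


P(X ≥ 16) = Σ P(X=i) for i=16..18
P(X=16) = 1377/68719476736
P(X=17) = 27/34359738368
P(X=18) = 1/68719476736
Sum = 179/8589934592

P(X ≥ 16) = 179/8589934592 ≈ 0.00%


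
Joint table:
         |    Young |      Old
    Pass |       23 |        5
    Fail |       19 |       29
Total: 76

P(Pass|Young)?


P(Pass|Young) = 23/(23+19) = 23/42

P = 23/42 ≈ 54.76%


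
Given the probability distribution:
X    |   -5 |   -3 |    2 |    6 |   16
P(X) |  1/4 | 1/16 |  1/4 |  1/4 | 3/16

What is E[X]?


E[X] = Σ x·P(X=x)
= (-5)×(1/4) + (-3)×(1/16) + (2)×(1/4) + (6)×(1/4) + (16)×(3/16)
= 57/16

E[X] = 57/16


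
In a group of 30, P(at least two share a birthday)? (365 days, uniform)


P(all different) = Π(365-i)/365 for i=0..29
= 0.293684
P(match) = 1 - 0.293684 = 0.706316

P ≈ 0.7063 ≈ 70.63%


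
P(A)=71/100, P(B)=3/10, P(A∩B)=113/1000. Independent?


P(A)×P(B) = 213/1000
P(A∩B) = 113/1000
Not equal → NOT independent

No, not independent


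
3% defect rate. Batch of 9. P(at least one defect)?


P(all good) = (97/100)^9 = 760231058654565217/1000000000000000000
P(≥1 defect) = 239768941345434783/1000000000000000000

P = 239768941345434783/1000000000000000000 ≈ 23.98%


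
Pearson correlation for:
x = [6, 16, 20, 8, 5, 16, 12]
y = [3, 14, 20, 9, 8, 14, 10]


n=7, Σx=83, Σy=78, Σxy=1098, Σx²=1181, Σy²=1046
r = (7×1098 - 83×78)/√((7×1181 - 83²)(7×1046 - 78²))
= 1212/√(1378×1238) = 1212/√1705964 ≈ 1212/1306.1256 ≈ 0.9279

r ≈ 0.9279


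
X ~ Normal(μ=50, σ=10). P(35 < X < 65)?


z₁=(35-50)/10=-1.5, z₂=(65-50)/10=1.5
P = Φ(1.5) - Φ(-1.5) = 0.933193 - 0.066807 = 0.866386 ≈ 0.8664

P(35 < X < 65) ≈ 0.8664


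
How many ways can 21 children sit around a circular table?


Circular arrangements of 21 distinct objects: fix one position to break rotational symmetry.
(n-1)! = 20! = 2432902008176640000

2432902008176640000


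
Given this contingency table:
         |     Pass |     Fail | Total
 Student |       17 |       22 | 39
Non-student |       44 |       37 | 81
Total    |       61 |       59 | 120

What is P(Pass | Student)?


P(Pass | Student) = 17/(17+22) = 17/39

P(Pass|Student) = 17/39 ≈ 43.59%


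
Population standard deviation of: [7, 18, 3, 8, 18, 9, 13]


Mean = 76/7
  (7-76/7)²=729/49
  (18-76/7)²=2500/49
  (3-76/7)²=3025/49
  (8-76/7)²=400/49
  (18-76/7)²=2500/49
  (9-76/7)²=169/49
  (13-76/7)²=225/49
Σ(x-μ)² = 1364/7
σ² = (1364/7)/7 = 1364/49

σ = √(1364/49) ≈ 5.2761


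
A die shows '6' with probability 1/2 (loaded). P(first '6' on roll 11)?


Geometric: P(X=11) = (1-p)^(k-1)×p = (1/2)^10×1/2 = 1/2048

P(X=11) = 1/2048 ≈ 0.05%


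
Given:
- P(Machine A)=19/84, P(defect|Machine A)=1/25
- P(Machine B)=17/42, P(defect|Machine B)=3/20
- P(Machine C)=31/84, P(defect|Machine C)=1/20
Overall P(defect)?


P(B) = Σ P(B|Aᵢ)×P(Aᵢ)
  1/25×19/84 = 19/2100
  3/20×17/42 = 17/280
  1/20×31/84 = 31/1680
Sum = 247/2800

P(defect) = 247/2800 ≈ 8.82%


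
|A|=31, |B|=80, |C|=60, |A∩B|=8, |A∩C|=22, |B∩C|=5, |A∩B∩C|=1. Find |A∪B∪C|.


|A∪B∪C| = 31+80+60-8-22-5+1 = 137

|A∪B∪C| = 137


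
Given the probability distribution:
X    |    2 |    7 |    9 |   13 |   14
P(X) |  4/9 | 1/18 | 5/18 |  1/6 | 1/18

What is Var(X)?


E[X] = 121/18
E[X²] = 1189/18
Var(X) = E[X²] - (E[X])² = 1189/18 - 14641/324 = 6761/324

Var(X) = 6761/324 ≈ 20.8673


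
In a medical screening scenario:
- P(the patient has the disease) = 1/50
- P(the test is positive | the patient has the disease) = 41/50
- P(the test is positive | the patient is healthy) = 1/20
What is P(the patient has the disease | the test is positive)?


Using Bayes' theorem:
P(A|B) = P(B|A)·P(A) / P(B)

P(the test is positive) = 41/50 × 1/50 + 1/20 × 49/50
= 41/2500 + 49/1000 = 327/5000

P(the patient has the disease|the test is positive) = (41/2500) / (327/5000) = 82/327

P(the patient has the disease|the test is positive) = 82/327 ≈ 25.08%


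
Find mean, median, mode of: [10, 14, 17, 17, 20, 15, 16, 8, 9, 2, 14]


Sorted: [2, 8, 9, 10, 14, 14, 15, 16, 17, 17, 20]
Mean = 142/11
Median = 14
Freq: {10: 1, 14: 2, 17: 2, 20: 1, 15: 1, 16: 1, 8: 1, 9: 1, 2: 1}
Mode: [14, 17]

Mean=142/11, Median=14, Mode=[14, 17]


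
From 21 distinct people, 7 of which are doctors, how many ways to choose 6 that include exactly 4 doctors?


Choose 4 of the 7 doctors and 2 of the other 14 people:
C(7,4)×C(14,2) = 35×91 = 3185

3185


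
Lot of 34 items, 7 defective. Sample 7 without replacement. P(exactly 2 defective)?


Hypergeometric: C(7,2)×C(27,5)/C(34,7)
= 21×80730/5379616 = 847665/2689808

P(X=2) = 847665/2689808 ≈ 31.51%


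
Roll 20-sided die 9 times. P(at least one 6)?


P(no 6)^9 = (19/20)^9 = 322687697779/512000000000
P(≥1) = 1 - 322687697779/512000000000 = 189312302221/512000000000

P = 189312302221/512000000000 ≈ 36.98%


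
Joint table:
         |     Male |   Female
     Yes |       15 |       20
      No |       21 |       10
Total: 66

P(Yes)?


P(Yes) = (15+20)/66 = 35/66

P(Yes) = 35/66 ≈ 53.03%


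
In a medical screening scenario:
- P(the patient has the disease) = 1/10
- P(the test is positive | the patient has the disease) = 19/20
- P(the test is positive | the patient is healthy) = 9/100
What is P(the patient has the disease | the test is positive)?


Using Bayes' theorem:
P(A|B) = P(B|A)·P(A) / P(B)

P(the test is positive) = 19/20 × 1/10 + 9/100 × 9/10
= 19/200 + 81/1000 = 22/125

P(the patient has the disease|the test is positive) = (19/200) / (22/125) = 95/176

P(the patient has the disease|the test is positive) = 95/176 ≈ 53.98%


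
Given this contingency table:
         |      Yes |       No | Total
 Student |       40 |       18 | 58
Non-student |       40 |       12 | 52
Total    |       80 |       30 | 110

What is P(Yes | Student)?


P(Yes | Student) = 40/(40+18) = 40/58 = 20/29

P(Yes|Student) = 20/29 ≈ 68.97%


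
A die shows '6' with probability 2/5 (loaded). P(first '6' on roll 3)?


Geometric: P(X=3) = (1-p)^(k-1)×p = (3/5)^2×2/5 = 18/125

P(X=3) = 18/125 ≈ 14.40%


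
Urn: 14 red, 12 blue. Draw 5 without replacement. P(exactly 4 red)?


Hypergeometric: C(14,4)×C(12,1)/C(26,5)
= 1001×12/65780 = 21/115

P(X=4) = 21/115 ≈ 18.26%


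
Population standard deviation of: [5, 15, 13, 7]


Mean = 40/4 = 10
  (5-10)²=25
  (15-10)²=25
  (13-10)²=9
  (7-10)²=9
Σ(x-μ)² = 68
σ² = 68/4 = 17

σ = √(17) ≈ 4.1231


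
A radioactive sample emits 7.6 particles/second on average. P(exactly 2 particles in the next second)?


Poisson(λ=7.6): P(X=2) = e^(-λ)×λ^k/k!
= e^(-7.6) × 7.6^2 / 2!
≈ 0.0005004514334 × 57.76 / 2 ≈ 0.014453

P(X=2) ≈ 0.014453 ≈ 1.45%


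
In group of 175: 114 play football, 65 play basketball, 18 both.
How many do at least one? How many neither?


|A∪B| = 114+65-18 = 161
Neither = 175-161 = 14

At least one: 161; Neither: 14


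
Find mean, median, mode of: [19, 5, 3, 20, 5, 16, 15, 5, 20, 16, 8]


Sorted: [3, 5, 5, 5, 8, 15, 16, 16, 19, 20, 20]
Mean = 132/11 = 12
Median = 15
Freq: {19: 1, 5: 3, 3: 1, 20: 2, 16: 2, 15: 1, 8: 1}
Mode: [5]

Mean=12, Median=15, Mode=5


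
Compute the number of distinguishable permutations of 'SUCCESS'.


Letters: 7, freq: {'S': 3, 'U': 1, 'C': 2, 'E': 1}
7!/(3!×1!×2!×1!) = 5040/12 = 420

420


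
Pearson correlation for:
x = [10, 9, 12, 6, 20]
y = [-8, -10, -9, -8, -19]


n=5, Σx=57, Σy=-54, Σxy=-706, Σx²=761, Σy²=670
r = (5×(-706) - 57×(-54))/√((5×761 - 57²)(5×670 - (-54)²))
= -452/√(556×434) = -452/√241304 ≈ -452/491.2270 ≈ -0.9201

r ≈ -0.9201


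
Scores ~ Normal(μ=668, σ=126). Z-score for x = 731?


z = (x - μ)/σ = (731 - 668)/126 = 0.5

z = 0.5


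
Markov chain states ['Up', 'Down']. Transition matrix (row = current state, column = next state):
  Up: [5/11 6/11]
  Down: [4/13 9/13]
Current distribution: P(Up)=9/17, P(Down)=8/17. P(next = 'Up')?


P(next=Up) = Σᵢ P(now=i)×P(i→Up)
= 9/17×5/11 + 8/17×4/13
= 45/187 + 32/221 = 937/2431

P = 937/2431 ≈ 0.3854


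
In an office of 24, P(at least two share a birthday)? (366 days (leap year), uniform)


P(all different) = Π(366-i)/366 for i=0..23
= 0.462654
P(match) = 1 - 0.462654 = 0.537346

P ≈ 0.5373 ≈ 53.73%


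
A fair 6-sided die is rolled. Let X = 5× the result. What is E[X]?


E[die] = (1+6)/2 = 7/2
E[X] = 5 × 7/2 = 35/2

E[X] = 35/2


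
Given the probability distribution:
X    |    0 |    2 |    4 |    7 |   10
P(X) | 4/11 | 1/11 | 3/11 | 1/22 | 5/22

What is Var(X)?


E[X] = 85/22
E[X²] = 653/22
Var(X) = E[X²] - (E[X])² = 653/22 - 7225/484 = 7141/484

Var(X) = 7141/484 ≈ 14.7541


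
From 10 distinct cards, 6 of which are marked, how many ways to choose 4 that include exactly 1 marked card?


Choose 1 of the 6 marked cards and 3 of the other 4 cards:
C(6,1)×C(4,3) = 6×4 = 24

24


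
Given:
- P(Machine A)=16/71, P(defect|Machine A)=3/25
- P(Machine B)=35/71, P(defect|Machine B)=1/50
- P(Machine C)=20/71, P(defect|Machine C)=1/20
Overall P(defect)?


P(B) = Σ P(B|Aᵢ)×P(Aᵢ)
  3/25×16/71 = 48/1775
  1/50×35/71 = 7/710
  1/20×20/71 = 1/71
Sum = 181/3550

P(defect) = 181/3550 ≈ 5.10%


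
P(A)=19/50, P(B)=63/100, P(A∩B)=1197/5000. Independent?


P(A)×P(B) = 1197/5000
P(A∩B) = 1197/5000
Equal ✓ → Independent

Yes, independent


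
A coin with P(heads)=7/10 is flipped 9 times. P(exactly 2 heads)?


Binomial: P(X=2) = C(9,2)×p^2×(1-p)^7
= 36 × 49/100 × 2187/10000000 = 964467/250000000

P(X=2) = 964467/250000000 ≈ 0.39%


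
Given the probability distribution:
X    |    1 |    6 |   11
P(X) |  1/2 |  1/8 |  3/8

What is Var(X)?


E[X] = 43/8
E[X²] = 403/8
Var(X) = E[X²] - (E[X])² = 403/8 - 1849/64 = 1375/64

Var(X) = 1375/64 ≈ 21.4844


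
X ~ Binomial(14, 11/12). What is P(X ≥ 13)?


P(X ≥ 13) = Σ P(X=i) for i=13..14
P(X=13) = 241658985007517/641959232274432
P(X=14) = 379749833583241/1283918464548864
Sum = 863067803598275/1283918464548864

P(X ≥ 13) = 863067803598275/1283918464548864 ≈ 67.22%


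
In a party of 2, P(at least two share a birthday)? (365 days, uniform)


P(all different) = Π(365-i)/365 for i=0..1
= 0.997260
P(match) = 1 - 0.997260 = 0.002740

P ≈ 0.0027 ≈ 0.27%


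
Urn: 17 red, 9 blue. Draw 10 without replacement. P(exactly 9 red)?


Hypergeometric: C(17,9)×C(9,1)/C(26,10)
= 24310×9/5311735 = 18/437

P(X=9) = 18/437 ≈ 4.12%


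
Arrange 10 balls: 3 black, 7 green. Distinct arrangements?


10!/(3!×7!) = 120

120


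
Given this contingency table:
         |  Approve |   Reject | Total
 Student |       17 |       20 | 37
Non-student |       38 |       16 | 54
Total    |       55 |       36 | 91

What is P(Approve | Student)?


P(Approve | Student) = 17/(17+20) = 17/37

P(Approve|Student) = 17/37 ≈ 45.95%


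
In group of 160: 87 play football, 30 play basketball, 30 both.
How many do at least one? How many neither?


|A∪B| = 87+30-30 = 87
Neither = 160-87 = 73

At least one: 87; Neither: 73


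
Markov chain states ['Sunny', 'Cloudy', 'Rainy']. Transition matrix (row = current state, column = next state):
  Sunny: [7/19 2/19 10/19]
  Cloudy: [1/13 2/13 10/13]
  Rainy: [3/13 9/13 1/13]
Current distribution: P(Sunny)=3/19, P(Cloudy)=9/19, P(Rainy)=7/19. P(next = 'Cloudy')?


P(next=Cloudy) = Σᵢ P(now=i)×P(i→Cloudy)
= 3/19×2/19 + 9/19×2/13 + 7/19×9/13
= 6/361 + 18/247 + 63/247 = 1617/4693

P = 1617/4693 ≈ 0.3446


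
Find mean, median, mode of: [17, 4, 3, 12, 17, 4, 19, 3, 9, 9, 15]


Sorted: [3, 3, 4, 4, 9, 9, 12, 15, 17, 17, 19]
Mean = 112/11
Median = 9
Freq: {17: 2, 4: 2, 3: 2, 12: 1, 19: 1, 9: 2, 15: 1}
Mode: [3, 4, 9, 17]

Mean=112/11, Median=9, Mode=[3, 4, 9, 17]


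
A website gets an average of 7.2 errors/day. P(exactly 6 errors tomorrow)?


Poisson(λ=7.2): P(X=6) = e^(-λ)×λ^k/k!
= e^(-7.2) × 7.2^6 / 6!
≈ 0.0007465858084 × 139314.069504 / 720 ≈ 0.144458

P(X=6) ≈ 0.144458 ≈ 14.45%


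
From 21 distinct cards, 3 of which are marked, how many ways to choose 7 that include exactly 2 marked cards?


Choose 2 of the 3 marked cards and 5 of the other 18 cards:
C(3,2)×C(18,5) = 3×8568 = 25704

25704


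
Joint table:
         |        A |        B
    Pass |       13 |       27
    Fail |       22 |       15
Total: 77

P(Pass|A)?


P(Pass|A) = 13/(13+22) = 13/35

P = 13/35 ≈ 37.14%


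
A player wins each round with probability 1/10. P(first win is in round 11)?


Geometric: P(X=11) = (1-p)^(k-1)×p = (9/10)^10×1/10 = 3486784401/100000000000

P(X=11) = 3486784401/100000000000 ≈ 3.49%


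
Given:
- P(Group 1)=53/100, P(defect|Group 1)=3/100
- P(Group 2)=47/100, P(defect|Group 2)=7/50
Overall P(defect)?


P(B) = Σ P(B|Aᵢ)×P(Aᵢ)
  3/100×53/100 = 159/10000
  7/50×47/100 = 329/5000
Sum = 817/10000

P(defect) = 817/10000 ≈ 8.17%


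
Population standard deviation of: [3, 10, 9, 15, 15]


Mean = 52/5
  (3-52/5)²=1369/25
  (10-52/5)²=4/25
  (9-52/5)²=49/25
  (15-52/5)²=529/25
  (15-52/5)²=529/25
Σ(x-μ)² = 496/5
σ² = (496/5)/5 = 496/25

σ = √(496/25) ≈ 4.4542


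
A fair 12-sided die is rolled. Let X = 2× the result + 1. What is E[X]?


E[die] = (1+12)/2 = 13/2
E[X] = 2×13/2 + 1 = 14

E[X] = 14


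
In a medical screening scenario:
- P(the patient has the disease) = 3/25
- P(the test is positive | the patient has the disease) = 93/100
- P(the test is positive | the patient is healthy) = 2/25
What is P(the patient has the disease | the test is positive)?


Using Bayes' theorem:
P(A|B) = P(B|A)·P(A) / P(B)

P(the test is positive) = 93/100 × 3/25 + 2/25 × 22/25
= 279/2500 + 44/625 = 91/500

P(the patient has the disease|the test is positive) = (279/2500) / (91/500) = 279/455

P(the patient has the disease|the test is positive) = 279/455 ≈ 61.32%


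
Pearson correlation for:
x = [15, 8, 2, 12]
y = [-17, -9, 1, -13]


n=4, Σx=37, Σy=-38, Σxy=-481, Σx²=437, Σy²=540
r = (4×(-481) - 37×(-38))/√((4×437 - 37²)(4×540 - (-38)²))
= -518/√(379×716) = -518/√271364 ≈ -518/520.9261 ≈ -0.9944

r ≈ -0.9944


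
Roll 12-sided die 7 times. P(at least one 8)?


P(no 8)^7 = (11/12)^7 = 19487171/35831808
P(≥1) = 1 - 19487171/35831808 = 16344637/35831808

P = 16344637/35831808 ≈ 45.61%


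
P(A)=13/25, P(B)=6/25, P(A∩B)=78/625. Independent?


P(A)×P(B) = 78/625
P(A∩B) = 78/625
Equal ✓ → Independent

Yes, independent


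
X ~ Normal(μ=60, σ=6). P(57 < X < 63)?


z₁=(57-60)/6=-0.5, z₂=(63-60)/6=0.5
P = Φ(0.5) - Φ(-0.5) = 0.691462 - 0.308538 = 0.382924 ≈ 0.3829

P(57 < X < 63) ≈ 0.3829


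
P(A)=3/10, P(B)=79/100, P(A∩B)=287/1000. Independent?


P(A)×P(B) = 237/1000
P(A∩B) = 287/1000
Not equal → NOT independent

No, not independent


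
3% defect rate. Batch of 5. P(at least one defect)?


P(all good) = (97/100)^5 = 8587340257/10000000000
P(≥1 defect) = 1412659743/10000000000

P = 1412659743/10000000000 ≈ 14.13%


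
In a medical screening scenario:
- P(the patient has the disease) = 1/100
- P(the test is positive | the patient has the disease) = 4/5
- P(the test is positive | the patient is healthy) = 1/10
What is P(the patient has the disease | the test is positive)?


Using Bayes' theorem:
P(A|B) = P(B|A)·P(A) / P(B)

P(the test is positive) = 4/5 × 1/100 + 1/10 × 99/100
= 1/125 + 99/1000 = 107/1000

P(the patient has the disease|the test is positive) = (1/125) / (107/1000) = 8/107

P(the patient has the disease|the test is positive) = 8/107 ≈ 7.48%


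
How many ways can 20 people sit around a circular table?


Circular arrangements of 20 distinct objects: fix one position to break rotational symmetry.
(n-1)! = 19! = 121645100408832000

121645100408832000


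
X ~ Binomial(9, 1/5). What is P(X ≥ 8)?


P(X ≥ 8) = Σ P(X=i) for i=8..9
P(X=8) = 36/1953125
P(X=9) = 1/1953125
Sum = 37/1953125

P(X ≥ 8) = 37/1953125 ≈ 0.00%


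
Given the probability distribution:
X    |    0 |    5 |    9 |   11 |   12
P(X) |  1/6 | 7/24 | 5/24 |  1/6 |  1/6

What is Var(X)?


E[X] = 43/6
E[X²] = 205/3
Var(X) = E[X²] - (E[X])² = 205/3 - 1849/36 = 611/36

Var(X) = 611/36 ≈ 16.9722


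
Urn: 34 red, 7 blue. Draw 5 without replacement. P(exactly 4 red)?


Hypergeometric: C(34,4)×C(7,1)/C(41,5)
= 46376×7/749398 = 162316/374699

P(X=4) = 162316/374699 ≈ 43.32%


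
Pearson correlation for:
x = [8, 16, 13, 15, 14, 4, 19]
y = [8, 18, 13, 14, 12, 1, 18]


n=7, Σx=89, Σy=84, Σxy=1245, Σx²=1287, Σy²=1222
r = (7×1245 - 89×84)/√((7×1287 - 89²)(7×1222 - 84²))
= 1239/√(1088×1498) = 1239/√1629824 ≈ 1239/1276.6456 ≈ 0.9705

r ≈ 0.9705


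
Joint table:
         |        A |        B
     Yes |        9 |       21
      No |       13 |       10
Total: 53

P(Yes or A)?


P(Yes∨A) = P(Yes) + P(A) - P(Yes∧A)
= (30 + 22 - 9)/53 = 43/53

P = 43/53 ≈ 81.13%


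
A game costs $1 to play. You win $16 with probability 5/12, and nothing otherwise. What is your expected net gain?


E[gain] = (16-1)×5/12 + (-1)×7/12
= 25/4 - 7/12 = 17/3

Expected net gain = $17/3 ≈ $5.67


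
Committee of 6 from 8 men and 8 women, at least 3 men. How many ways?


Count by #men:
  3M,3W: C(8,3)×C(8,3)=3136
  4M,2W: C(8,4)×C(8,2)=1960
  5M,1W: C(8,5)×C(8,1)=448
  6M,0W: C(8,6)×C(8,0)=28
Total = 5572

5572


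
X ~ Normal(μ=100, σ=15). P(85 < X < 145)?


z₁=(85-100)/15=-1.0, z₂=(145-100)/15=3.0
P = Φ(3.0) - Φ(-1.0) = 0.998650 - 0.158655 = 0.839995 ≈ 0.8400

P(85 < X < 145) ≈ 0.8400


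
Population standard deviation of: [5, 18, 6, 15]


Mean = 44/4 = 11
  (5-11)²=36
  (18-11)²=49
  (6-11)²=25
  (15-11)²=16
Σ(x-μ)² = 126
σ² = 126/4 = 63/2

σ = √(63/2) ≈ 5.6125


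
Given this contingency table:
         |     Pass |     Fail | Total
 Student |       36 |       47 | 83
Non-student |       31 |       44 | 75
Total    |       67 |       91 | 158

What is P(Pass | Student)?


P(Pass | Student) = 36/(36+47) = 36/83

P(Pass|Student) = 36/83 ≈ 43.37%


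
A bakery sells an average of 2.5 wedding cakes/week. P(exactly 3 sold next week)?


Poisson(λ=2.5): P(X=3) = e^(-λ)×λ^k/k!
= e^(-2.5) × 2.5^3 / 3!
≈ 0.08208499862 × 15.625 / 6 ≈ 0.213763

P(X=3) ≈ 0.213763 ≈ 21.38%


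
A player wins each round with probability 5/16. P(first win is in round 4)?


Geometric: P(X=4) = (1-p)^(k-1)×p = (11/16)^3×5/16 = 6655/65536

P(X=4) = 6655/65536 ≈ 10.15%


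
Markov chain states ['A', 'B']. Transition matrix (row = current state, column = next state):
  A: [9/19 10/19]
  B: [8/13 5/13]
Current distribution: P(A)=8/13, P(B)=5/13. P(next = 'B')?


P(next=B) = Σᵢ P(now=i)×P(i→B)
= 8/13×10/19 + 5/13×5/13
= 80/247 + 25/169 = 1515/3211

P = 1515/3211 ≈ 0.4718


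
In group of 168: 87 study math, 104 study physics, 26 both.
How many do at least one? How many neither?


|A∪B| = 87+104-26 = 165
Neither = 168-165 = 3

At least one: 165; Neither: 3


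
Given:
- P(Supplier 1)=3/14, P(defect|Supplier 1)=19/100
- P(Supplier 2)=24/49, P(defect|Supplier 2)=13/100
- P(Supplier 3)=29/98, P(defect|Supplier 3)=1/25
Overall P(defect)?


P(B) = Σ P(B|Aᵢ)×P(Aᵢ)
  19/100×3/14 = 57/1400
  13/100×24/49 = 78/1225
  1/25×29/98 = 29/2450
Sum = 1139/9800

P(defect) = 1139/9800 ≈ 11.62%


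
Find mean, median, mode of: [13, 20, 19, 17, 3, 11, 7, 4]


Sorted: [3, 4, 7, 11, 13, 17, 19, 20]
Mean = 94/8 = 47/4
Median = 12
Freq: {13: 1, 20: 1, 19: 1, 17: 1, 3: 1, 11: 1, 7: 1, 4: 1}
Mode: No mode

Mean=47/4, Median=12, Mode=No mode


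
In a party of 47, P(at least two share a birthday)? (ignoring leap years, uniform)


P(all different) = Π(365-i)/365 for i=0..46
= 0.045226
P(match) = 1 - 0.045226 = 0.954774

P ≈ 0.9548 ≈ 95.48%


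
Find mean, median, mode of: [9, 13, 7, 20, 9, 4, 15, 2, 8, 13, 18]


Sorted: [2, 4, 7, 8, 9, 9, 13, 13, 15, 18, 20]
Mean = 118/11
Median = 9
Freq: {9: 2, 13: 2, 7: 1, 20: 1, 4: 1, 15: 1, 2: 1, 8: 1, 18: 1}
Mode: [9, 13]

Mean=118/11, Median=9, Mode=[9, 13]


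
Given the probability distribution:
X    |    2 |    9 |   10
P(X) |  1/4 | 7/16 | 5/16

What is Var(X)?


E[X] = 121/16
E[X²] = 1083/16
Var(X) = E[X²] - (E[X])² = 1083/16 - 14641/256 = 2687/256

Var(X) = 2687/256 ≈ 10.4961


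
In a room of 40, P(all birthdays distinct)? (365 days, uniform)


P(all different) = Π(365-i)/365 for i=0..39
= (365/365)×(364/365)×...×(326/365)
= 0.108768

P ≈ 0.1088 ≈ 10.88%


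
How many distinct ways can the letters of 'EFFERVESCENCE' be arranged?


Letters: 13, freq: {'E': 5, 'F': 2, 'R': 1, 'V': 1, 'S': 1, 'C': 2, 'N': 1}
13!/(5!×2!×1!×1!×1!×2!×1!) = 6227020800/480 = 12972960

12972960


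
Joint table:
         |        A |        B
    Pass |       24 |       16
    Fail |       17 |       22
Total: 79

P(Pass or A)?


P(Pass∨A) = P(Pass) + P(A) - P(Pass∧A)
= (40 + 41 - 24)/79 = 57/79

P = 57/79 ≈ 72.15%


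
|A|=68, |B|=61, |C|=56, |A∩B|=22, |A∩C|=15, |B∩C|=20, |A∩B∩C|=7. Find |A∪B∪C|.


|A∪B∪C| = 68+61+56-22-15-20+7 = 135

|A∪B∪C| = 135


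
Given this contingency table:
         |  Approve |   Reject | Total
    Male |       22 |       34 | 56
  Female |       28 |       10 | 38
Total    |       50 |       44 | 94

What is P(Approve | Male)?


P(Approve | Male) = 22/(22+34) = 22/56 = 11/28

P(Approve|Male) = 11/28 ≈ 39.29%


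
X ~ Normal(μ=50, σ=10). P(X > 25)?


z = (25-50)/10 = -2.5
P(X > 25) = 1 - P(Z ≤ -2.5) = 1 - 0.0062 = 0.9938

P(X > 25) ≈ 0.9938


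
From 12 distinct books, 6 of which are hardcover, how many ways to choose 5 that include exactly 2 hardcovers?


Choose 2 of the 6 hardcovers and 3 of the other 6 books:
C(6,2)×C(6,3) = 15×20 = 300

300


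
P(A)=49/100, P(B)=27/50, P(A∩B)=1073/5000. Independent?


P(A)×P(B) = 1323/5000
P(A∩B) = 1073/5000
Not equal → NOT independent

No, not independent


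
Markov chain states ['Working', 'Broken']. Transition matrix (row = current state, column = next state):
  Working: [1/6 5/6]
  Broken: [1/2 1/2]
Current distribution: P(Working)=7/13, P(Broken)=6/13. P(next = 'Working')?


P(next=Working) = Σᵢ P(now=i)×P(i→Working)
= 7/13×1/6 + 6/13×1/2
= 7/78 + 3/13 = 25/78

P = 25/78 ≈ 0.3205


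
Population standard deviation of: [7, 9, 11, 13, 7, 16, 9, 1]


Mean = 73/8
  (7-73/8)²=289/64
  (9-73/8)²=1/64
  (11-73/8)²=225/64
  (13-73/8)²=961/64
  (7-73/8)²=289/64
  (16-73/8)²=3025/64
  (9-73/8)²=1/64
  (1-73/8)²=4225/64
Σ(x-μ)² = 1127/8
σ² = (1127/8)/8 = 1127/64

σ = √(1127/64) ≈ 4.1964


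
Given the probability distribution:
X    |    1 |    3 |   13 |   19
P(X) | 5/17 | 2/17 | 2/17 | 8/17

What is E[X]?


E[X] = Σ x·P(X=x)
= (1)×(5/17) + (3)×(2/17) + (13)×(2/17) + (19)×(8/17)
= 189/17

E[X] = 189/17


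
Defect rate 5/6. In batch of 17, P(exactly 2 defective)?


Binomial: P(X=2) = C(17,2)×p^2×(1-p)^15
= 136 × 25/36 × 1/470184984576 = 425/2115832430592

P(X=2) = 425/2115832430592 ≈ 0.00%


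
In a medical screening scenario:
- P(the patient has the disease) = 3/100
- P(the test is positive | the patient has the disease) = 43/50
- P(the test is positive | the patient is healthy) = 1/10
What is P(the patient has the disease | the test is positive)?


Using Bayes' theorem:
P(A|B) = P(B|A)·P(A) / P(B)

P(the test is positive) = 43/50 × 3/100 + 1/10 × 97/100
= 129/5000 + 97/1000 = 307/2500

P(the patient has the disease|the test is positive) = (129/5000) / (307/2500) = 129/614

P(the patient has the disease|the test is positive) = 129/614 ≈ 21.01%


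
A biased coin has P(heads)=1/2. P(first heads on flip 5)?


Geometric: P(X=5) = (1-p)^(k-1)×p = (1/2)^4×1/2 = 1/32

P(X=5) = 1/32 ≈ 3.12%


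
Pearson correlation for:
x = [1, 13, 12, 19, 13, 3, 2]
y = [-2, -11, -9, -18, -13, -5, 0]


n=7, Σx=63, Σy=-58, Σxy=-779, Σx²=857, Σy²=724
r = (7×(-779) - 63×(-58))/√((7×857 - 63²)(7×724 - (-58)²))
= -1799/√(2030×1704) = -1799/√3459120 ≈ -1799/1859.8710 ≈ -0.9673

r ≈ -0.9673


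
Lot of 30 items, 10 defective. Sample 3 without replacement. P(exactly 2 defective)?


Hypergeometric: C(10,2)×C(20,1)/C(30,3)
= 45×20/4060 = 45/203

P(X=2) = 45/203 ≈ 22.17%


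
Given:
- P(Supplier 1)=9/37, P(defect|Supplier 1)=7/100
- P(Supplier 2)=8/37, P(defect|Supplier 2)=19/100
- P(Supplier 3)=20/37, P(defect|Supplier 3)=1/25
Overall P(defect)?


P(B) = Σ P(B|Aᵢ)×P(Aᵢ)
  7/100×9/37 = 63/3700
  19/100×8/37 = 38/925
  1/25×20/37 = 4/185
Sum = 59/740

P(defect) = 59/740 ≈ 7.97%


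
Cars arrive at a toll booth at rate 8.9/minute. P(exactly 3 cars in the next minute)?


Poisson(λ=8.9): P(X=3) = e^(-λ)×λ^k/k!
= e^(-8.9) × 8.9^3 / 3!
≈ 0.0001363889265 × 704.969 / 6 ≈ 0.016025

P(X=3) ≈ 0.016025 ≈ 1.60%


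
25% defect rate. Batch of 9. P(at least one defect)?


P(all good) = (3/4)^9 = 19683/262144
P(≥1 defect) = 242461/262144

P = 242461/262144 ≈ 92.49%
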